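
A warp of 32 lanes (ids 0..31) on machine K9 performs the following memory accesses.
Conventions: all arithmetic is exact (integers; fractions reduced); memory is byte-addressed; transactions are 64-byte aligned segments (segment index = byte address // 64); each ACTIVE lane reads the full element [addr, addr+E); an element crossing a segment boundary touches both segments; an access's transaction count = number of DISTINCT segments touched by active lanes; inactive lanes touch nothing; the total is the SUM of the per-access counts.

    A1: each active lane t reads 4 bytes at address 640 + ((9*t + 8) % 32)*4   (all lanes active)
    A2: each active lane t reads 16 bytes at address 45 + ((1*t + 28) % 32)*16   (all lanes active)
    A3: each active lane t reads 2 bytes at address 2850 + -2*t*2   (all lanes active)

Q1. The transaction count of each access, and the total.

A1: 2 transactions
A2: 9 transactions
A3: 3 transactions

Answer: 2,9,3; total 14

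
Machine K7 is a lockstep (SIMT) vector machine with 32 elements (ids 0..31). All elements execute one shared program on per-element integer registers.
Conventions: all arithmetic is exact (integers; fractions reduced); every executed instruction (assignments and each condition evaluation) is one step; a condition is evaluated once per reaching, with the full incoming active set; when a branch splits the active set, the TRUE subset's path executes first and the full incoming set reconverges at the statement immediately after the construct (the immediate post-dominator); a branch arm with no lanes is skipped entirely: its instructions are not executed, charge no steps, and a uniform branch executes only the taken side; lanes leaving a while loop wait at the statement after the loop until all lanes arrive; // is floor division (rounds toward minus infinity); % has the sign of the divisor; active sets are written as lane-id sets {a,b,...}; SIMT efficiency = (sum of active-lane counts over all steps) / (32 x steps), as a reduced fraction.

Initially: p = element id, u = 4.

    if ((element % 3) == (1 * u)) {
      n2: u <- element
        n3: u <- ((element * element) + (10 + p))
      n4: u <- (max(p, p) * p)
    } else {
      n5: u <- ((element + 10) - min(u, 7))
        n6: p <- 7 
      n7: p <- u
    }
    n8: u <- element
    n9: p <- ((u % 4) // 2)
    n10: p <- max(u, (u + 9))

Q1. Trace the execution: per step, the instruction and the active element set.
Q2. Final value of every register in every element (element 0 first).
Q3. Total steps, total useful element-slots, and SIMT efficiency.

step 0: eval ((element % 3) == (1 * u)) {0,1,2,3,4,5,6,7,8,9,10,11,12,13,14,15,16,17,18,19,20,21,22,23,24,25,26,27,28,29,30,31}
step 1: u <- ((element + 10) - min(u, 7)) {0,1,2,3,4,5,6,7,8,9,10,11,12,13,14,15,16,17,18,19,20,21,22,23,24,25,26,27,28,29,30,31}
step 2: p <- 7                       {0,1,2,3,4,5,6,7,8,9,10,11,12,13,14,15,16,17,18,19,20,21,22,23,24,25,26,27,28,29,30,31}
step 3: p <- u                       {0,1,2,3,4,5,6,7,8,9,10,11,12,13,14,15,16,17,18,19,20,21,22,23,24,25,26,27,28,29,30,31}
step 4: u <- element                 {0,1,2,3,4,5,6,7,8,9,10,11,12,13,14,15,16,17,18,19,20,21,22,23,24,25,26,27,28,29,30,31}
step 5: p <- ((u % 4) // 2)          {0,1,2,3,4,5,6,7,8,9,10,11,12,13,14,15,16,17,18,19,20,21,22,23,24,25,26,27,28,29,30,31}
step 6: p <- max(u, (u + 9))         {0,1,2,3,4,5,6,7,8,9,10,11,12,13,14,15,16,17,18,19,20,21,22,23,24,25,26,27,28,29,30,31}

Answer: 7 steps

p: 9,10,11,12,13,14,15,16,17,18,19,20,21,22,23,24,25,26,27,28,29,30,31,32,33,34,35,36,37,38,39,40
u: 0,1,2,3,4,5,6,7,8,9,10,11,12,13,14,15,16,17,18,19,20,21,22,23,24,25,26,27,28,29,30,31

steps = 7; useful = 224; efficiency = 224/224 = 1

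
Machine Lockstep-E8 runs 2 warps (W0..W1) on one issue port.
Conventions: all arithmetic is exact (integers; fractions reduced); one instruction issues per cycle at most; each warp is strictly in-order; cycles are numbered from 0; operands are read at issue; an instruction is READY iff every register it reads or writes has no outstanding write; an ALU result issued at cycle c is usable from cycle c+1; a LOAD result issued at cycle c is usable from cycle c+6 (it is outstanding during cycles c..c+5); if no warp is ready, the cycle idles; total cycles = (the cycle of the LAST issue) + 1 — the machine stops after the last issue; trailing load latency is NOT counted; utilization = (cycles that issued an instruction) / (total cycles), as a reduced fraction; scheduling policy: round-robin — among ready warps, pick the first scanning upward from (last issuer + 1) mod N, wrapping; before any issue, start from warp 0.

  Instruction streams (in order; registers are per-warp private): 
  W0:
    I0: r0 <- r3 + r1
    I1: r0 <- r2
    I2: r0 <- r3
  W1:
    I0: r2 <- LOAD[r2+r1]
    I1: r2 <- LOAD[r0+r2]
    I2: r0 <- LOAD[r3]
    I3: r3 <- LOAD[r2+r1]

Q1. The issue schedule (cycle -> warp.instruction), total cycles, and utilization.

cycle 0: W0.I0
cycle 1: W1.I0
cycle 2: W0.I1
cycle 3: W0.I2
cycle 4: idle
cycle 5: idle
cycle 6: idle
cycle 7: W1.I1
cycle 8: W1.I2
cycle 9: idle
cycle 10: idle
cycle 11: idle
cycle 12: idle
cycle 13: W1.I3

Answer: 14 cycles, utilization 1/2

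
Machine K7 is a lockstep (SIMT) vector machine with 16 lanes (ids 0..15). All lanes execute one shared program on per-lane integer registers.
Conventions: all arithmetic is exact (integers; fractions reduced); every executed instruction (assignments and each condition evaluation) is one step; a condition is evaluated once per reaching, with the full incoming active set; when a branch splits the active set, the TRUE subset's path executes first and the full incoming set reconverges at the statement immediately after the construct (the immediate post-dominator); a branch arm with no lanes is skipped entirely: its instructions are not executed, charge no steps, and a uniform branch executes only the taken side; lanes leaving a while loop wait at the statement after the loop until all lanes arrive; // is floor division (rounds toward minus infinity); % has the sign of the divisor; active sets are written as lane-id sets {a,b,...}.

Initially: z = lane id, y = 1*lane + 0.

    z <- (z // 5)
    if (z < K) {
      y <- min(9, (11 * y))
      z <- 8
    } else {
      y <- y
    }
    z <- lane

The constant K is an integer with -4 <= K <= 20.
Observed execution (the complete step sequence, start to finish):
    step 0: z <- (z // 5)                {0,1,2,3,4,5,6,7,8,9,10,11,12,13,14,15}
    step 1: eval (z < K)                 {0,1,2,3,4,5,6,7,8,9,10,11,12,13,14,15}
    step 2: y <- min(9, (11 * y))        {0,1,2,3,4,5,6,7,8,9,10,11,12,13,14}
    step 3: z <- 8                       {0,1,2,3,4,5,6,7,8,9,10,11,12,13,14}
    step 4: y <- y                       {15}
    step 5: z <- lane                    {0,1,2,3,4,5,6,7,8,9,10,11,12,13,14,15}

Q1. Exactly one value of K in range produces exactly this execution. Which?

Answer: K = 3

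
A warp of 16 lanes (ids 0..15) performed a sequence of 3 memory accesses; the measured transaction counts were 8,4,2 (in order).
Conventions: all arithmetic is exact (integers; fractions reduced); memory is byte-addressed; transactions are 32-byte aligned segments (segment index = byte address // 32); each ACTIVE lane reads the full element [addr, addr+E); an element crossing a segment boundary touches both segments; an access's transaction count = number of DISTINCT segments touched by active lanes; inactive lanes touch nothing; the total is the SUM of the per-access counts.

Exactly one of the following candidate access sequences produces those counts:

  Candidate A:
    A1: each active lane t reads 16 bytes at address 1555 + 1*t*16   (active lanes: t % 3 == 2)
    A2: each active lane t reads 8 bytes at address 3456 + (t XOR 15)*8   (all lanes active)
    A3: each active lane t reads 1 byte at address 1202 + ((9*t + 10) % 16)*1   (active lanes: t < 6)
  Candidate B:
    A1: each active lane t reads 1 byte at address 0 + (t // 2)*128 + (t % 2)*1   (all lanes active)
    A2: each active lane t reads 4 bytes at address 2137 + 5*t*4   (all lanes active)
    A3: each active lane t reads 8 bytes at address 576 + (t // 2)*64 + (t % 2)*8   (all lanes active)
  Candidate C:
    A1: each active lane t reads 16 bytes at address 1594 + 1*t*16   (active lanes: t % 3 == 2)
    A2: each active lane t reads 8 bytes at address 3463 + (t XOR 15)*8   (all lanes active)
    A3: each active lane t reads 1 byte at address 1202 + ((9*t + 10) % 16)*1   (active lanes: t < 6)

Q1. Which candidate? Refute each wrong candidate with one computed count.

B: A2 gives 11 transactions, not 4
C: A2 gives 5 transactions, not 4
A: all counts match (8,4,2)

Answer: A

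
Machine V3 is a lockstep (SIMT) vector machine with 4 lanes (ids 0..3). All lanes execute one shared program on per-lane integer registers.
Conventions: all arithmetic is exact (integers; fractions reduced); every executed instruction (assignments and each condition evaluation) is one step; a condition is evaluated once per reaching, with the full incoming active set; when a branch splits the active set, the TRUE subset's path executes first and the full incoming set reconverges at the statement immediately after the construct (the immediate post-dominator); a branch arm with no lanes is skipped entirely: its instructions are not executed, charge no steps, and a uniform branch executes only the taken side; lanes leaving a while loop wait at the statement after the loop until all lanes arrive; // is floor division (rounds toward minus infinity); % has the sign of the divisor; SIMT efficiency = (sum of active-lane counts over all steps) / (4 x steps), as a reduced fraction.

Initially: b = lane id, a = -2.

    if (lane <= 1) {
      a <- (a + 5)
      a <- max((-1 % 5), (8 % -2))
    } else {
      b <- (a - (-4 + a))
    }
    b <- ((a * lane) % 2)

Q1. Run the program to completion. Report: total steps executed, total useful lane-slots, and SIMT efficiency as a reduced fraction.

Answer: 5 steps, 14 useful, 7/10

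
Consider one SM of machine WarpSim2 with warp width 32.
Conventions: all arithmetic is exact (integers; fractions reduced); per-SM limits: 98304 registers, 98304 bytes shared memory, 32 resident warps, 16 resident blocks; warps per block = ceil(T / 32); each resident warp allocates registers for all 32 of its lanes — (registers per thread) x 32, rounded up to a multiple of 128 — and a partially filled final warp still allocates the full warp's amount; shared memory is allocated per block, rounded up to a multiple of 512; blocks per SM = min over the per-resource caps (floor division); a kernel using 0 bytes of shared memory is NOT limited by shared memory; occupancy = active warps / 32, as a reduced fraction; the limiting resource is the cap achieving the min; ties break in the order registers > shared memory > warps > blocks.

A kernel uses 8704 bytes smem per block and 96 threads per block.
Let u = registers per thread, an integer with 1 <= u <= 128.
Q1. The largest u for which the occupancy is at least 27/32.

Answer: u = 112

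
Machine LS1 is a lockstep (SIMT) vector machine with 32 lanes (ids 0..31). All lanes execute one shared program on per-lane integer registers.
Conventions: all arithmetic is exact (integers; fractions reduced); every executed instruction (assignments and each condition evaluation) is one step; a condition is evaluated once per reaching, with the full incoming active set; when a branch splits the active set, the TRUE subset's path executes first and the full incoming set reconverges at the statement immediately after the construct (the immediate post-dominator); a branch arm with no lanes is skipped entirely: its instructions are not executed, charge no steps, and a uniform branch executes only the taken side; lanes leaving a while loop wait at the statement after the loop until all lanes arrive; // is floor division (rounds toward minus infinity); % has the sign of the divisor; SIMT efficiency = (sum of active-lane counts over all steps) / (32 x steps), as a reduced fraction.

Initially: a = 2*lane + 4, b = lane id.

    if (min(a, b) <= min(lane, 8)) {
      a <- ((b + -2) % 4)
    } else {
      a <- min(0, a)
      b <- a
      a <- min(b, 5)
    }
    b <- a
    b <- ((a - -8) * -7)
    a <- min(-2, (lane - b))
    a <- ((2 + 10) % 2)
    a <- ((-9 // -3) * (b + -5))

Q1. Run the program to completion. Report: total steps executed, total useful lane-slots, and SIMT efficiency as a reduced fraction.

Answer: 10 steps, 270 useful, 27/32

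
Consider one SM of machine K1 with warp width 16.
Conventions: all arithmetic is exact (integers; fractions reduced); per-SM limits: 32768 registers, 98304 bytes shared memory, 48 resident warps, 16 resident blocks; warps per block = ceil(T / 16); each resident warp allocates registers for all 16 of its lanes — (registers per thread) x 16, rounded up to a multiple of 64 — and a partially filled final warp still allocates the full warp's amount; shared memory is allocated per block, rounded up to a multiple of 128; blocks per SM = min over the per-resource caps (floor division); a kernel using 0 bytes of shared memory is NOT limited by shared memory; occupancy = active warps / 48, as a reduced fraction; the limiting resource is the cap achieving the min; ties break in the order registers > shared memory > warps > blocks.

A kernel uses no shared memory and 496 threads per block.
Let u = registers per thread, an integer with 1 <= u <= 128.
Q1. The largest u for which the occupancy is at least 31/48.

Answer: u = 64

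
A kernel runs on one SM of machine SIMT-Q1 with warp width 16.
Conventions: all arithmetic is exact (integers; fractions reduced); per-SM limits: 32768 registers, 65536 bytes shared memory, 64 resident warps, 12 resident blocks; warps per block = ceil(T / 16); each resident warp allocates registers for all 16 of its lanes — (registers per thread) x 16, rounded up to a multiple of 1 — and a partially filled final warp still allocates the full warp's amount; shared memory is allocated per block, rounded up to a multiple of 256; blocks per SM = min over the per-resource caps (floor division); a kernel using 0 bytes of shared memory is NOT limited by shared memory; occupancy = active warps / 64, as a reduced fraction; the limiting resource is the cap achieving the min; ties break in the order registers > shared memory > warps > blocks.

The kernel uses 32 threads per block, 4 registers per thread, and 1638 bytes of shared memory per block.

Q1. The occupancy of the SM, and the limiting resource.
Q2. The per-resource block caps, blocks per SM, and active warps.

Answer: occupancy 3/8, limited by blocks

registers: 256 blocks
shared memory: 36 blocks
warps: 32 blocks
blocks: 12 blocks

Answer: 12 blocks, 24 active warps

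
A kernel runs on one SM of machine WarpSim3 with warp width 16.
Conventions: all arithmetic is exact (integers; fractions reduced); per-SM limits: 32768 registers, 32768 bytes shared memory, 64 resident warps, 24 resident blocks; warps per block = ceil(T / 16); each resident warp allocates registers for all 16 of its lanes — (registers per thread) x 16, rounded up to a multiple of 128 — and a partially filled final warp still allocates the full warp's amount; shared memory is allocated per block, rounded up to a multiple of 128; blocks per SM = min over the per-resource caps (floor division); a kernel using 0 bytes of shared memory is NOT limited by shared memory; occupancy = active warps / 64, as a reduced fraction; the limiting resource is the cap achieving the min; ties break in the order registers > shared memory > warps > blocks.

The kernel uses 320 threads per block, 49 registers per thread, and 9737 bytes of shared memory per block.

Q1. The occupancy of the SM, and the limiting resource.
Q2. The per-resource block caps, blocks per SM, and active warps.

Answer: occupancy 5/16, limited by registers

registers: 1 block
shared memory: 3 blocks
warps: 3 blocks
blocks: 24 blocks

Answer: 1 block, 20 active warps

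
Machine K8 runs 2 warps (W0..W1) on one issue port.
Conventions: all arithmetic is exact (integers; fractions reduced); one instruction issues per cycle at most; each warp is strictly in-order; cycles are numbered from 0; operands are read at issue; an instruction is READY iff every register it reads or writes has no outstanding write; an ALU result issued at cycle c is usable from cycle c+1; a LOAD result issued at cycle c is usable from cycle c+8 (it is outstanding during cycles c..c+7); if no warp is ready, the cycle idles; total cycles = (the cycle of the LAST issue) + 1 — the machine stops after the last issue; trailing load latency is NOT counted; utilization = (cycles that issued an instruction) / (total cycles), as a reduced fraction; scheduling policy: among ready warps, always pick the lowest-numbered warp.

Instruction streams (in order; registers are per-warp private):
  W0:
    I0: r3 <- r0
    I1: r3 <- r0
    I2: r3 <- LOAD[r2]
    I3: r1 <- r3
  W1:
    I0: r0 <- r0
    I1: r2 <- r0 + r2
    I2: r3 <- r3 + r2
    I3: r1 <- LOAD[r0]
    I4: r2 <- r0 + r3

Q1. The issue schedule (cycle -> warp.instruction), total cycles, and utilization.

cycle 0: W0.I0
cycle 1: W0.I1
cycle 2: W0.I2
cycle 3: W1.I0
cycle 4: W1.I1
cycle 5: W1.I2
cycle 6: W1.I3
cycle 7: W1.I4
cycle 8: idle
cycle 9: idle
cycle 10: W0.I3

Answer: 11 cycles, utilization 9/11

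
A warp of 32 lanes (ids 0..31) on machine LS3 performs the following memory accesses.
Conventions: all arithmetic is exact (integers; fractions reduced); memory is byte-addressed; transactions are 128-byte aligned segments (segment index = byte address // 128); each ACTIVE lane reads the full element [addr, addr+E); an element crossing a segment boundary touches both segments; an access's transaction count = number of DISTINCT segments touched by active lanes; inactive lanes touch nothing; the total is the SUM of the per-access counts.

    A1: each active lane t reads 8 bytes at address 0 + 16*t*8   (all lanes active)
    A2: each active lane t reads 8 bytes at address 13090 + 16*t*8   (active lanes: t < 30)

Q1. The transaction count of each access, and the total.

A1: 32 transactions
A2: 30 transactions

Answer: 32,30; total 62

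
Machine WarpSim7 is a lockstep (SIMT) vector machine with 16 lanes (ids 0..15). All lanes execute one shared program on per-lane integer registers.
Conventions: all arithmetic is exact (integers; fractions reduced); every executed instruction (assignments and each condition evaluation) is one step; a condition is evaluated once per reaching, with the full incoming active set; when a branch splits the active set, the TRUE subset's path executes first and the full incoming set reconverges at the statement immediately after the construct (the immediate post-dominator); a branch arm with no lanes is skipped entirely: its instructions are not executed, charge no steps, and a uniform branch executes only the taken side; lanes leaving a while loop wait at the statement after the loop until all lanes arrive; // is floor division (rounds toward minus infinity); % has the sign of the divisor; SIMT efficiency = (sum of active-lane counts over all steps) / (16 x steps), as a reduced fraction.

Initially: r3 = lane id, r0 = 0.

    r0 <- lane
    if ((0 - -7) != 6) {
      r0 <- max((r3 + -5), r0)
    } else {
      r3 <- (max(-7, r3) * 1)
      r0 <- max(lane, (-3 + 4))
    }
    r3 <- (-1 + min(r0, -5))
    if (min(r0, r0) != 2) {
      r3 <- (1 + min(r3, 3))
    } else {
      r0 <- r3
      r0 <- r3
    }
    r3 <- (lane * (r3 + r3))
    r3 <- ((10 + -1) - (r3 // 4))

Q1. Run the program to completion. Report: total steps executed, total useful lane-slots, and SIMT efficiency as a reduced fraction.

Answer: 10 steps, 129 useful, 129/160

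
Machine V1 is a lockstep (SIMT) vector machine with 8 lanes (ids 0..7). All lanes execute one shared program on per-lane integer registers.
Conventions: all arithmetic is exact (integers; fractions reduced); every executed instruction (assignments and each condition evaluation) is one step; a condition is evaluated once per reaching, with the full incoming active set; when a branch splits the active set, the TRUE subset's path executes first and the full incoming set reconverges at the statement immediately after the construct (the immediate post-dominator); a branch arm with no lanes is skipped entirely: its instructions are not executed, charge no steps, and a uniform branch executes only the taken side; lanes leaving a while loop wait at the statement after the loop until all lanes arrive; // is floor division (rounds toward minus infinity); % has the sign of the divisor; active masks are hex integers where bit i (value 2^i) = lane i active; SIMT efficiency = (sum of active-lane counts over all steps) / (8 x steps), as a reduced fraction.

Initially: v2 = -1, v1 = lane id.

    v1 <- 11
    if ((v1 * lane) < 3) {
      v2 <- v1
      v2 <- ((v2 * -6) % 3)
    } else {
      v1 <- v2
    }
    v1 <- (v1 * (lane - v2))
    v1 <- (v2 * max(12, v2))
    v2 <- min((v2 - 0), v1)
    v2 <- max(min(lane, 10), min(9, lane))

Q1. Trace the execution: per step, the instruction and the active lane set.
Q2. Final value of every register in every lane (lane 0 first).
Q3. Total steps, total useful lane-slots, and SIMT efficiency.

step 0: v1 <- 11                     0xff
step 1: eval ((v1 * lane) < 3)       0xff
step 2: v2 <- v1                     0x01
step 3: v2 <- ((v2 * -6) % 3)        0x01
step 4: v1 <- v2                     0xfe
step 5: v1 <- (v1 * (lane - v2))     0xff
step 6: v1 <- (v2 * max(12, v2))     0xff
step 7: v2 <- min((v2 - 0), v1)      0xff
step 8: v2 <- max(min(lane, 10), min(9, lane)) 0xff

Answer: 9 steps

v2: 0,1,2,3,4,5,6,7
v1: 0,-12,-12,-12,-12,-12,-12,-12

steps = 9; useful = 57; efficiency = 57/72 = 19/24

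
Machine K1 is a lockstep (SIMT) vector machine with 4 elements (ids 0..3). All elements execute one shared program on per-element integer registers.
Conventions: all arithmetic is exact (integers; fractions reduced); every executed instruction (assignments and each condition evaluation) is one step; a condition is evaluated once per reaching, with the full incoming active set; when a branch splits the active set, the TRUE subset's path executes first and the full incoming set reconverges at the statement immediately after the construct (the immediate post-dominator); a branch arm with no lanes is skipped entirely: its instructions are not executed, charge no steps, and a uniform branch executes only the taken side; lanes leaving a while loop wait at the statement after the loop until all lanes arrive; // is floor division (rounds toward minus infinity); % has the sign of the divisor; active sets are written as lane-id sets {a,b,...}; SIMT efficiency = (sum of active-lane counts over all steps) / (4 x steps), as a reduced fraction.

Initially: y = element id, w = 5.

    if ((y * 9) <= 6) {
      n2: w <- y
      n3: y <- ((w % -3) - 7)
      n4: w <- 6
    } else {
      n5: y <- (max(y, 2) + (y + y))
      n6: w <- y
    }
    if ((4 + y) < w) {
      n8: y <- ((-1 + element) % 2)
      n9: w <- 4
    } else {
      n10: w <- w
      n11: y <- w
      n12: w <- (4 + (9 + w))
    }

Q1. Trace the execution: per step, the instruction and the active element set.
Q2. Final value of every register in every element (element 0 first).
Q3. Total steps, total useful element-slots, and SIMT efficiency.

step 0: eval ((y * 9) <= 6)          {0,1,2,3}
step 1: w <- y                       {0}
step 2: y <- ((w % -3) - 7)          {0}
step 3: w <- 6                       {0}
step 4: y <- (max(y, 2) + (y + y))   {1,2,3}
step 5: w <- y                       {1,2,3}
step 6: eval ((4 + y) < w)           {0,1,2,3}
step 7: y <- ((-1 + element) % 2)    {0}
step 8: w <- 4                       {0}
step 9: w <- w                       {1,2,3}
step 10: y <- w                       {1,2,3}
step 11: w <- (4 + (9 + w))           {1,2,3}

Answer: 12 steps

y: 1,4,6,9
w: 4,17,19,22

steps = 12; useful = 28; efficiency = 28/48 = 7/12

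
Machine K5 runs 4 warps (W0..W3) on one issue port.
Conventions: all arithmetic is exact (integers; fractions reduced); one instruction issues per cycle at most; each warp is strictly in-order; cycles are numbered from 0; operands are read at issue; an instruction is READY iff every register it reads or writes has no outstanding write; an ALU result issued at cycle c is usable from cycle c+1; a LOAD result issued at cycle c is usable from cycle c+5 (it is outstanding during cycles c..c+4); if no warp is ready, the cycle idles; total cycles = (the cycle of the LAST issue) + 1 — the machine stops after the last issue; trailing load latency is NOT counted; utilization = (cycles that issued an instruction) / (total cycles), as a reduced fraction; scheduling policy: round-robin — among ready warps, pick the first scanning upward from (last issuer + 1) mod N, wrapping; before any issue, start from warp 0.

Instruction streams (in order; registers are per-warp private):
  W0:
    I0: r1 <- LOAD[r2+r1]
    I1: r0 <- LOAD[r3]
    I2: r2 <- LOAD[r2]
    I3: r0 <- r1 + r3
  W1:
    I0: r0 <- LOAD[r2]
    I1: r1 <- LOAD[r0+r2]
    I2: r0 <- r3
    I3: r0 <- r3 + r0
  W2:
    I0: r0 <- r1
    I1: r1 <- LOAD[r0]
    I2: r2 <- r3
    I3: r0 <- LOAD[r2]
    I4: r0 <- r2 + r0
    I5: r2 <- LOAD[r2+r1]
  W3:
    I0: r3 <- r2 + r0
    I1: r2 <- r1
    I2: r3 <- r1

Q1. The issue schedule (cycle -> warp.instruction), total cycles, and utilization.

cycle 0: W0.I0
cycle 1: W1.I0
cycle 2: W2.I0
cycle 3: W3.I0
cycle 4: W0.I1
cycle 5: W2.I1
cycle 6: W3.I1
cycle 7: W0.I2
cycle 8: W1.I1
cycle 9: W2.I2
cycle 10: W3.I2
cycle 11: W0.I3
cycle 12: W1.I2
cycle 13: W2.I3
cycle 14: W1.I3
cycle 15: idle
cycle 16: idle
cycle 17: idle
cycle 18: W2.I4
cycle 19: W2.I5

Answer: 20 cycles, utilization 17/20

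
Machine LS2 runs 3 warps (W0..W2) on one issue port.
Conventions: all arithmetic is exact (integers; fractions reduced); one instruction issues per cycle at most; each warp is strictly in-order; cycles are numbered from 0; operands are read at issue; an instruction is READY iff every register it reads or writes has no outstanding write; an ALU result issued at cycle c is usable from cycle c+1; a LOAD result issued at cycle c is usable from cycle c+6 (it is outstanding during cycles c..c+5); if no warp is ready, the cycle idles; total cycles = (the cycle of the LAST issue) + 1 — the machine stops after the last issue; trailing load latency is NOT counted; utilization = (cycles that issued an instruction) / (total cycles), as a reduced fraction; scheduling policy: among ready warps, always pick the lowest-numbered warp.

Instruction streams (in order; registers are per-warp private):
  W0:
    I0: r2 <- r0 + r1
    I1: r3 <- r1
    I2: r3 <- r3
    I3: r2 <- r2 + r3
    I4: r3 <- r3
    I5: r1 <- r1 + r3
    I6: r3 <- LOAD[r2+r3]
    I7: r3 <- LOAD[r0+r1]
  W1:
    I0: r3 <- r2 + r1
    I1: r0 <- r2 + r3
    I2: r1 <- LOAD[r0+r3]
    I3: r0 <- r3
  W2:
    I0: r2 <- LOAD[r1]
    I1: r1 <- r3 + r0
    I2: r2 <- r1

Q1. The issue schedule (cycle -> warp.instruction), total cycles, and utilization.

cycle 0: W0.I0
cycle 1: W0.I1
cycle 2: W0.I2
cycle 3: W0.I3
cycle 4: W0.I4
cycle 5: W0.I5
cycle 6: W0.I6
cycle 7: W1.I0
cycle 8: W1.I1
cycle 9: W1.I2
cycle 10: W1.I3
cycle 11: W2.I0
cycle 12: W0.I7
cycle 13: W2.I1
cycle 14: idle
cycle 15: idle
cycle 16: idle
cycle 17: W2.I2

Answer: 18 cycles, utilization 5/6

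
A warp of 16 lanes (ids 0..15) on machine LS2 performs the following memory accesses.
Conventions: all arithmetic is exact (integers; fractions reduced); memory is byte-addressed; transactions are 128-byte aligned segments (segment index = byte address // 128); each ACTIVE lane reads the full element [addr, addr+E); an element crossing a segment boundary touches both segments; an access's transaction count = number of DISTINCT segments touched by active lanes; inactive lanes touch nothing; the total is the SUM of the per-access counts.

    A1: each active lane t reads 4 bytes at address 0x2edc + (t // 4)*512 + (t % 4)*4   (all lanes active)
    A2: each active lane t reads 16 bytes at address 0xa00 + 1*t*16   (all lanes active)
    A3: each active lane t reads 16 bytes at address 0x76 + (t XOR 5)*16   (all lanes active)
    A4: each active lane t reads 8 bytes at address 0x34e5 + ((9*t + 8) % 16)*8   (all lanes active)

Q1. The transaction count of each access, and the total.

A1: 4 transactions
A2: 2 transactions
A3: 3 transactions
A4: 2 transactions

Answer: 4,2,3,2; total 11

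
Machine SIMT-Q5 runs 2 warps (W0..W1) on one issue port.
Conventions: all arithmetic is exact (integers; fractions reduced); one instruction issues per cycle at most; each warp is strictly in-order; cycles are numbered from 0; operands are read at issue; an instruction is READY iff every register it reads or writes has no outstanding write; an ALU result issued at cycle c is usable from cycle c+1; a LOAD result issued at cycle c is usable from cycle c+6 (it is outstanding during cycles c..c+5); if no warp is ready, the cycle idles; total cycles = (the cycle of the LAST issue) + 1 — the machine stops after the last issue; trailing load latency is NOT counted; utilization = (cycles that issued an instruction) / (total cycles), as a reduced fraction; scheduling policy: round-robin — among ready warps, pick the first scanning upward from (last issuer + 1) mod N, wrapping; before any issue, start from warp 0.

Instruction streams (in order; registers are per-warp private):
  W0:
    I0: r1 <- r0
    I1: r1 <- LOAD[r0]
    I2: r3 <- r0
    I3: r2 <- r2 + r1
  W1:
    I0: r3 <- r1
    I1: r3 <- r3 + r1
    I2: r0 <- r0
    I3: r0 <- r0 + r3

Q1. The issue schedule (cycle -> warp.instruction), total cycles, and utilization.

cycle 0: W0.I0
cycle 1: W1.I0
cycle 2: W0.I1
cycle 3: W1.I1
cycle 4: W0.I2
cycle 5: W1.I2
cycle 6: W1.I3
cycle 7: idle
cycle 8: W0.I3

Answer: 9 cycles, utilization 8/9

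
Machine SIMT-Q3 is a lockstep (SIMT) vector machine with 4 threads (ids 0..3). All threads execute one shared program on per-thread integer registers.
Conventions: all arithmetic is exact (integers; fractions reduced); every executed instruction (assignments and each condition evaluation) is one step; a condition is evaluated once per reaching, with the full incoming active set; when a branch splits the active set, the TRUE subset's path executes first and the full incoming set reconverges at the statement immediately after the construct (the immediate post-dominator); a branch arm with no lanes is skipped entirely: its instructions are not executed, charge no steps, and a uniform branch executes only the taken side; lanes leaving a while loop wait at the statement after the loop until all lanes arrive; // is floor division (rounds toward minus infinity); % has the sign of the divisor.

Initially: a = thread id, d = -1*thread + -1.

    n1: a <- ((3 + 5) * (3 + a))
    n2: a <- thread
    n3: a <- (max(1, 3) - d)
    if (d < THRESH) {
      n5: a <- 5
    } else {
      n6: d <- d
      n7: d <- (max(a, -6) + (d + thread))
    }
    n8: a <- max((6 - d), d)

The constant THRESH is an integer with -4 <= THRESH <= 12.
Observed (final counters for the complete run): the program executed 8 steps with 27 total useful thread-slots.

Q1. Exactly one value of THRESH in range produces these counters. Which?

Answer: THRESH = -3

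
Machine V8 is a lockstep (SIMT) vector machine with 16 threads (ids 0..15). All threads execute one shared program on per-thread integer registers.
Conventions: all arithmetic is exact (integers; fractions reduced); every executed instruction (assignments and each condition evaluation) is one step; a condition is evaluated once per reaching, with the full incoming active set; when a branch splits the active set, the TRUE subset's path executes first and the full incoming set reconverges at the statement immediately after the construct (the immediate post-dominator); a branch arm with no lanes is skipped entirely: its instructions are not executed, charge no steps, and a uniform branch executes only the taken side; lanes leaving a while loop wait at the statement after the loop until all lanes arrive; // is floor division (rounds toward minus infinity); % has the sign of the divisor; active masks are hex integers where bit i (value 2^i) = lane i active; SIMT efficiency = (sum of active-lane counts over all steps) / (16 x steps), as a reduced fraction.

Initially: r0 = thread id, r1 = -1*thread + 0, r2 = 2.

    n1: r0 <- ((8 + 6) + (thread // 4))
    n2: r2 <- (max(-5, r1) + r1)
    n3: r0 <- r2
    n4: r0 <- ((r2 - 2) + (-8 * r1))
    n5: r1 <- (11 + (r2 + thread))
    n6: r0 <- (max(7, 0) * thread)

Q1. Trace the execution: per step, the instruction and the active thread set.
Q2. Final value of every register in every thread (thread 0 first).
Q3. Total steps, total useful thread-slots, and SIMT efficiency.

step 0: r0 <- ((8 + 6) + (thread // 4)) 0xffff
step 1: r2 <- (max(-5, r1) + r1)     0xffff
step 2: r0 <- r2                     0xffff
step 3: r0 <- ((r2 - 2) + (-8 * r1)) 0xffff
step 4: r1 <- (11 + (r2 + thread))   0xffff
step 5: r0 <- (max(7, 0) * thread)   0xffff

Answer: 6 steps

r0: 0,7,14,21,28,35,42,49,56,63,70,77,84,91,98,105
r1: 11,10,9,8,7,6,6,6,6,6,6,6,6,6,6,6
r2: 0,-2,-4,-6,-8,-10,-11,-12,-13,-14,-15,-16,-17,-18,-19,-20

steps = 6; useful = 96; efficiency = 96/96 = 1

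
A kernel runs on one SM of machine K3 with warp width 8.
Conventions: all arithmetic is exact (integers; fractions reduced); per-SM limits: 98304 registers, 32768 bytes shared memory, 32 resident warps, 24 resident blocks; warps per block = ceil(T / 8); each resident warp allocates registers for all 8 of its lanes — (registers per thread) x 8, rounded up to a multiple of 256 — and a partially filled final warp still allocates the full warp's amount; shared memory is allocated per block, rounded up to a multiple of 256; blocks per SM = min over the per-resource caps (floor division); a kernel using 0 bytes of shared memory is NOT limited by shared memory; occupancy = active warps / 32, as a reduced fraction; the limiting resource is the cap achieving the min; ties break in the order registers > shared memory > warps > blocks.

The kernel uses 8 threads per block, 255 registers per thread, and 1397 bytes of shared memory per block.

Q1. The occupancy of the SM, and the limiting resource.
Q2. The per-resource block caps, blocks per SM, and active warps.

Answer: occupancy 21/32, limited by shared memory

registers: 48 blocks
shared memory: 21 blocks
warps: 32 blocks
blocks: 24 blocks

Answer: 21 blocks, 21 active warps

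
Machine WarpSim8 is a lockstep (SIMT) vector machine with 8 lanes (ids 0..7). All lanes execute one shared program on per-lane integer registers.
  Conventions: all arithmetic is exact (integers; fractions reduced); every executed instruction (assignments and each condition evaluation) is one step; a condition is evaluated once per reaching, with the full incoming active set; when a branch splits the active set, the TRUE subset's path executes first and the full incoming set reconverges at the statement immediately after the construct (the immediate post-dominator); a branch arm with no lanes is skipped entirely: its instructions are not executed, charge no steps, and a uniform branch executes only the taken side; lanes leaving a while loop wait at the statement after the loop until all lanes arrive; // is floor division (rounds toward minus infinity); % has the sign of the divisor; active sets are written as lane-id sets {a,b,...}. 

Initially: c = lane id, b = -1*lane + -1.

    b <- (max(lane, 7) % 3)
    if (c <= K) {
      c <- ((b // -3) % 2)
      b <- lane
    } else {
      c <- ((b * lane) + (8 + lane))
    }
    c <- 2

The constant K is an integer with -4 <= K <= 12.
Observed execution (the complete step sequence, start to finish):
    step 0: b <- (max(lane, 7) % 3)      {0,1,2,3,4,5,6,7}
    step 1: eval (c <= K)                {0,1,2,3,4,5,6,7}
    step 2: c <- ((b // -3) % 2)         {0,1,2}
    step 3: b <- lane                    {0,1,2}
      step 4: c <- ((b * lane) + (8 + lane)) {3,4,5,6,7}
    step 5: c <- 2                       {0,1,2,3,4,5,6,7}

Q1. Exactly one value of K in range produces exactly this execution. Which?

Answer: K = 2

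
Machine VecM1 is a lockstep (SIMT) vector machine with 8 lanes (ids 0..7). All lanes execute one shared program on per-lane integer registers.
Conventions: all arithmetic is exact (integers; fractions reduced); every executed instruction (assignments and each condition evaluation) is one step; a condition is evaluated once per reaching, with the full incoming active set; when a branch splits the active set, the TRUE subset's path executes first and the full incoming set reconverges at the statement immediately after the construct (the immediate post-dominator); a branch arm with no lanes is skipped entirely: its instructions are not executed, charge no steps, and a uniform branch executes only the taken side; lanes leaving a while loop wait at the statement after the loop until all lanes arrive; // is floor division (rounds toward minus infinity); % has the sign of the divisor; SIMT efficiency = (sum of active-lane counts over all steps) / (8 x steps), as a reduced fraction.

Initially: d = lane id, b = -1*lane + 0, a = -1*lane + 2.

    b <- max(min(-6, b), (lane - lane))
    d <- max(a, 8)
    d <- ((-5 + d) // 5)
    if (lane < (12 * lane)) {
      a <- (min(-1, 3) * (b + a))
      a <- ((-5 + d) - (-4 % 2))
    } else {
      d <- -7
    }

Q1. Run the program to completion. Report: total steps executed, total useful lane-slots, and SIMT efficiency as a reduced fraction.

Answer: 7 steps, 47 useful, 47/56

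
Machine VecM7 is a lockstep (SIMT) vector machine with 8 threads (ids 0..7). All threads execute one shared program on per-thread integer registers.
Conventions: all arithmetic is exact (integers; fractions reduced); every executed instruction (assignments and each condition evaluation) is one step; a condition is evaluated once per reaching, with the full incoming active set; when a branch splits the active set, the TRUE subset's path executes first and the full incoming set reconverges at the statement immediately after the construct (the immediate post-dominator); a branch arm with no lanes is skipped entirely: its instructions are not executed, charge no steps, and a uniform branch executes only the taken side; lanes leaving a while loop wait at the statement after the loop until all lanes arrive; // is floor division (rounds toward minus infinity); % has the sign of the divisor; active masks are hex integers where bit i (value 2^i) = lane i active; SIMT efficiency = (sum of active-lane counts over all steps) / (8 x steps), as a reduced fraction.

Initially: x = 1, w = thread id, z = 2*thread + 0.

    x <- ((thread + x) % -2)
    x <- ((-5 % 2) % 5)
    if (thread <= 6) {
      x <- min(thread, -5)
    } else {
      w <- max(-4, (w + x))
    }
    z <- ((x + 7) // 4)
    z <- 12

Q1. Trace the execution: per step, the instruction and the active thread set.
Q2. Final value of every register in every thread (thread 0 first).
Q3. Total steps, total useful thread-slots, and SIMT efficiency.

step 0: x <- ((thread + x) % -2)     0xff
step 1: x <- ((-5 % 2) % 5)          0xff
step 2: eval (thread <= 6)           0xff
step 3: x <- min(thread, -5)         0x7f
step 4: w <- max(-4, (w + x))        0x80
step 5: z <- ((x + 7) // 4)          0xff
step 6: z <- 12                      0xff

Answer: 7 steps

x: -5,-5,-5,-5,-5,-5,-5,1
w: 0,1,2,3,4,5,6,8
z: 12,12,12,12,12,12,12,12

steps = 7; useful = 48; efficiency = 48/56 = 6/7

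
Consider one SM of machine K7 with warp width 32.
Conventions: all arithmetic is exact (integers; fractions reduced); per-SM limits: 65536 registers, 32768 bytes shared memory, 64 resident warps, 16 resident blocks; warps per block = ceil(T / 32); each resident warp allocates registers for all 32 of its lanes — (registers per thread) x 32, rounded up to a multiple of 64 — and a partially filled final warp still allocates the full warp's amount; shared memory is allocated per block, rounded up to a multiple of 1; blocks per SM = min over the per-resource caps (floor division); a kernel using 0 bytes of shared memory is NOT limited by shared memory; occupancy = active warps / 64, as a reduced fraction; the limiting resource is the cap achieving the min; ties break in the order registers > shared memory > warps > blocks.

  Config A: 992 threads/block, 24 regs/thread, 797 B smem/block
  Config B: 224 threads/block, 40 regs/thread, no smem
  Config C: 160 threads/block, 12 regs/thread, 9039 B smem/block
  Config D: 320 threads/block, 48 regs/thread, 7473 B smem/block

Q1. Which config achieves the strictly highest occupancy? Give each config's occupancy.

occupancies: A 31/32, B 49/64, C 15/64, D 5/8

Answer: A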